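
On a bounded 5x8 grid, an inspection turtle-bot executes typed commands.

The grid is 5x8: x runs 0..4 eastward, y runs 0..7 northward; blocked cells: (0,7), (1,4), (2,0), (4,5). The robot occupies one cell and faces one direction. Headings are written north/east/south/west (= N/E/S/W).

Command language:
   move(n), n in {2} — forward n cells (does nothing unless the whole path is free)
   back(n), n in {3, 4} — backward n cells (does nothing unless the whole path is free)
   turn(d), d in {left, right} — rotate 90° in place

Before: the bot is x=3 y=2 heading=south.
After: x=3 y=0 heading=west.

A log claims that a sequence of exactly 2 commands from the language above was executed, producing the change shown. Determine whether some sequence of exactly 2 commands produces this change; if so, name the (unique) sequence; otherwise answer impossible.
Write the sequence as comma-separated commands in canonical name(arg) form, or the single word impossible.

key: order matters: swapping move(2) and turn(right) lands elsewhere
begin: x=3 y=2 heading=south
step 1 (move(2)): x=3 y=0 heading=south
step 2 (turn(right)): x=3 y=0 heading=west
uniquely the one of 25 2-step routes that fits.

move(2), turn(right)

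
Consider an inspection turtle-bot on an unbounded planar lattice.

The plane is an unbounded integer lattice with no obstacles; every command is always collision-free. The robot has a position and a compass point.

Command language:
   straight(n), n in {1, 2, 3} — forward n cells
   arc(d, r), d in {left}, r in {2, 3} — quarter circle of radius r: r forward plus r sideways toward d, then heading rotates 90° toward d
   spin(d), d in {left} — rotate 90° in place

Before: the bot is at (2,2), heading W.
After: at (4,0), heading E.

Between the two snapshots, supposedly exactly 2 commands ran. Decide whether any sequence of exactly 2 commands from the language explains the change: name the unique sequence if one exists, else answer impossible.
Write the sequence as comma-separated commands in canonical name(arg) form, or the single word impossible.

key: position moved to (4,0) AND the heading swung to E — translation plus rotation needed
start: at (2,2), heading W
t=1 spin(left) ⇒ at (2,2), heading S
t=2 arc(left, 2) ⇒ at (4,0), heading E
all 36 alternatives checked — unique.

spin(left), arc(left, 2)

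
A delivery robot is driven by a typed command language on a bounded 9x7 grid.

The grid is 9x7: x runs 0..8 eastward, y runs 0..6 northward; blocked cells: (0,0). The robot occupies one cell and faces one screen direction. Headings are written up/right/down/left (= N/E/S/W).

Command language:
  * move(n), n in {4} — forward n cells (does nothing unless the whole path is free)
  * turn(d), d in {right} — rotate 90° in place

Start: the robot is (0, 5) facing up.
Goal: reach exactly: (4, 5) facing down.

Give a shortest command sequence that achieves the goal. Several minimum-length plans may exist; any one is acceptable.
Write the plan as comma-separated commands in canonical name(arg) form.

from: (0, 5) facing up
t=1 turn(right) ⇒ (0, 5) facing right
t=2 move(4) ⇒ (4, 5) facing right
t=3 turn(right) ⇒ (4, 5) facing down
minimal: 3 command(s), checked below 3.

turn(right), move(4), turn(right)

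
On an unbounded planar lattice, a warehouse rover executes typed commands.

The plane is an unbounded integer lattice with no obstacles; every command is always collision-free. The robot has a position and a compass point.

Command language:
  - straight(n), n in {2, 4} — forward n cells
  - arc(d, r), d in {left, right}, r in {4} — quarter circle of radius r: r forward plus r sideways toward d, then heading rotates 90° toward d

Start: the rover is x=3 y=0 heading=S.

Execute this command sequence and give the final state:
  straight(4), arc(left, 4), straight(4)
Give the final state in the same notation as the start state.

start: x=3 y=0 heading=S
step 1 (straight(4)): x=3 y=-4 heading=S
step 2 (arc(left, 4)): x=7 y=-8 heading=E
step 3 (straight(4)): x=11 y=-8 heading=E

x=11 y=-8 heading=E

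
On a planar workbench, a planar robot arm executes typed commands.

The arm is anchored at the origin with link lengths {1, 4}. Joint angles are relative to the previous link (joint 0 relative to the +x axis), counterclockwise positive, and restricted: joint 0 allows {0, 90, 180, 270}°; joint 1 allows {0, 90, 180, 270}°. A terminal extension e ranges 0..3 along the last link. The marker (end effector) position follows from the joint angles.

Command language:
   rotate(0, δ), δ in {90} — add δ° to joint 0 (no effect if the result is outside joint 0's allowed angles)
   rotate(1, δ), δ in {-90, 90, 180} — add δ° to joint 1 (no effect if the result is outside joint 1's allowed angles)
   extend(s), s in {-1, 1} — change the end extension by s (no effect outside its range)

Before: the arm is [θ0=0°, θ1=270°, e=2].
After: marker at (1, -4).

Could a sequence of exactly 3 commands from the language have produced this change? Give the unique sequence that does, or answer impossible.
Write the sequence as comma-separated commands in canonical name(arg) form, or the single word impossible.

t0: [θ0=0°, θ1=270°, e=2]
[1] after extend(-1): [θ0=0°, θ1=270°, e=1]
[2] after extend(-1): [θ0=0°, θ1=270°, e=0]
[3] after extend(-1): [θ0=0°, θ1=270°, e=0]
no other 3-command option fits: unique.

extend(-1), extend(-1), extend(-1)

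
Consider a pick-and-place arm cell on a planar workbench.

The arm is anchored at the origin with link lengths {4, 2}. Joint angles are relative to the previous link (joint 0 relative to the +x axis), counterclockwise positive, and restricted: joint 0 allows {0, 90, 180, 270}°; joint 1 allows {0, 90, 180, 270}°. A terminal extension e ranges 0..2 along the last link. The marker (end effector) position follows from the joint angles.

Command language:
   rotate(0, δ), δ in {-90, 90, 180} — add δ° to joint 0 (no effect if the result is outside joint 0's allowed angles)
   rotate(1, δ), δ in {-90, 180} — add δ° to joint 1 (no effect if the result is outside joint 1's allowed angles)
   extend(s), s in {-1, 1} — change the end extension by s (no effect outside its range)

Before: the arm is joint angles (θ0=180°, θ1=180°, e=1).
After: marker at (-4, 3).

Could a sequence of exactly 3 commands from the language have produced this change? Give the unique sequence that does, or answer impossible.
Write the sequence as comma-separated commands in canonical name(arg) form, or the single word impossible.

rotate(1, -90), rotate(1, -90), rotate(1, -90)

from: joint angles (θ0=180°, θ1=180°, e=1)
t=1 rotate(1, -90) ⇒ joint angles (θ0=180°, θ1=90°, e=1)
t=2 rotate(1, -90) ⇒ joint angles (θ0=180°, θ1=0°, e=1)
t=3 rotate(1, -90) ⇒ joint angles (θ0=180°, θ1=270°, e=1)
no other 3-command option fits: unique.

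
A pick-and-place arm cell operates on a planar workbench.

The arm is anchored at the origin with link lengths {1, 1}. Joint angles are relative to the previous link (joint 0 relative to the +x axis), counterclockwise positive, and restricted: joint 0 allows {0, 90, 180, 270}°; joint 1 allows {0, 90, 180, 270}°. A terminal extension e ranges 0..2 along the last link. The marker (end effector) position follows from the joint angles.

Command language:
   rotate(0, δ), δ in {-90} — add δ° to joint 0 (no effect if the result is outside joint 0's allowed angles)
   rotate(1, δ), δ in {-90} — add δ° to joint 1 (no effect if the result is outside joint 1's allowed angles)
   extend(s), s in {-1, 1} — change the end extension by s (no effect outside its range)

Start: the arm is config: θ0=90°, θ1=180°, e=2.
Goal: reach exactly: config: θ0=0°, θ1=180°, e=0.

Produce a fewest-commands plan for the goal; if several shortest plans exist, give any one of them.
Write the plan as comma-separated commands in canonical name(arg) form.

extend(-1), extend(-1), rotate(0, -90)

t0: config: θ0=90°, θ1=180°, e=2
1. extend(-1) → config: θ0=90°, θ1=180°, e=1
2. extend(-1) → config: θ0=90°, θ1=180°, e=0
3. rotate(0, -90) → config: θ0=0°, θ1=180°, e=0
no 2-step plan works, so 3 is optimal.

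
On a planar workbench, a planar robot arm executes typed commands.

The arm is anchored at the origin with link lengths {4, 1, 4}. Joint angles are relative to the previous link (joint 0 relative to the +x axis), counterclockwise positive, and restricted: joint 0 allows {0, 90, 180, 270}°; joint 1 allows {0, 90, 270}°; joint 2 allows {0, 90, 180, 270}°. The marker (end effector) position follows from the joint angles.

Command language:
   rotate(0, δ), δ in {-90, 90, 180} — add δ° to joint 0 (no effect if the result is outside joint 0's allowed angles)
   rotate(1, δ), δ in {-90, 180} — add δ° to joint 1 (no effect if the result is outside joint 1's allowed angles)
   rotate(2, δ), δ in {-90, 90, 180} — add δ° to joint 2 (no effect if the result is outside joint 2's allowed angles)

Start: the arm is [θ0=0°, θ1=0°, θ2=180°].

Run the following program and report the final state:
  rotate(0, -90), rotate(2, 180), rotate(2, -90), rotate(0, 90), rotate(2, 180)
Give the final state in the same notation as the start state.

[θ0=0°, θ1=0°, θ2=90°]

from: [θ0=0°, θ1=0°, θ2=180°]
step 1 (rotate(0, -90)): [θ0=270°, θ1=0°, θ2=180°]
step 2 (rotate(2, 180)): [θ0=270°, θ1=0°, θ2=0°]
step 3 (rotate(2, -90)): [θ0=270°, θ1=0°, θ2=270°]
step 4 (rotate(0, 90)): [θ0=0°, θ1=0°, θ2=270°]
step 5 (rotate(2, 180)): [θ0=0°, θ1=0°, θ2=90°]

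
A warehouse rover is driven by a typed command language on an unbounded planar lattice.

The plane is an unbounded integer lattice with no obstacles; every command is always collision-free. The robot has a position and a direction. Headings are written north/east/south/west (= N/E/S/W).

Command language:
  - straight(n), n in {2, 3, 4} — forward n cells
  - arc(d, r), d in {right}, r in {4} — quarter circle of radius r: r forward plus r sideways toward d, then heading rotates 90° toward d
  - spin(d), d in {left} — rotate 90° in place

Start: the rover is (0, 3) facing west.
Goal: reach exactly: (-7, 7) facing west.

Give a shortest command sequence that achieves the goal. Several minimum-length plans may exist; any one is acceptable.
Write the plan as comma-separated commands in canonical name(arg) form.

from: (0, 3) facing west
t=1 straight(3) ⇒ (-3, 3) facing west
t=2 arc(right, 4) ⇒ (-7, 7) facing north
t=3 spin(left) ⇒ (-7, 7) facing west
no 2-step plan works, so 3 is optimal.

straight(3), arc(right, 4), spin(left)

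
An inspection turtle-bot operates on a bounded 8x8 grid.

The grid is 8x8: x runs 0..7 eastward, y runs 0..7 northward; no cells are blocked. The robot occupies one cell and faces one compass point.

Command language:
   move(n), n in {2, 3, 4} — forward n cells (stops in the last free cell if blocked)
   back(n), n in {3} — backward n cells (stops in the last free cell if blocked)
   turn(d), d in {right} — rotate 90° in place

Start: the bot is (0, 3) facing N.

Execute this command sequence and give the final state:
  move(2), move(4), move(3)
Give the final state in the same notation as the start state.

begin: (0, 3) facing N
[1] after move(2): (0, 5) facing N
[2] after move(4): (0, 7) facing N
[3] after move(3): (0, 7) facing N

(0, 7) facing N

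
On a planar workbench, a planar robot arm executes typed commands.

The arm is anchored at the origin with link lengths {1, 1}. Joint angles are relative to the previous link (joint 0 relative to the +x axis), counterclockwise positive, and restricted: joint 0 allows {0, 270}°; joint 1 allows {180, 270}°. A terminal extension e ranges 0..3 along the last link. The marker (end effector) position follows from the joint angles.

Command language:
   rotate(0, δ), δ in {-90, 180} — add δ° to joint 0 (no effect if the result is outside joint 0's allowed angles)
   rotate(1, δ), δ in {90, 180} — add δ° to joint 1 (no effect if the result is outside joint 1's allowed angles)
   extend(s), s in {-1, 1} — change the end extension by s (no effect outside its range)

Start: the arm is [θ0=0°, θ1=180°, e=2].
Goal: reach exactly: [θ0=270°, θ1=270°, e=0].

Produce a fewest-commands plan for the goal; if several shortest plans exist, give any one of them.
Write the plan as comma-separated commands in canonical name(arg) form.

extend(-1), extend(-1), rotate(0, -90), rotate(1, 90)

initial: [θ0=0°, θ1=180°, e=2]
[1] after extend(-1): [θ0=0°, θ1=180°, e=1]
[2] after extend(-1): [θ0=0°, θ1=180°, e=0]
[3] after rotate(0, -90): [θ0=270°, θ1=180°, e=0]
[4] after rotate(1, 90): [θ0=270°, θ1=270°, e=0]
no 3-step plan works, so 4 is optimal.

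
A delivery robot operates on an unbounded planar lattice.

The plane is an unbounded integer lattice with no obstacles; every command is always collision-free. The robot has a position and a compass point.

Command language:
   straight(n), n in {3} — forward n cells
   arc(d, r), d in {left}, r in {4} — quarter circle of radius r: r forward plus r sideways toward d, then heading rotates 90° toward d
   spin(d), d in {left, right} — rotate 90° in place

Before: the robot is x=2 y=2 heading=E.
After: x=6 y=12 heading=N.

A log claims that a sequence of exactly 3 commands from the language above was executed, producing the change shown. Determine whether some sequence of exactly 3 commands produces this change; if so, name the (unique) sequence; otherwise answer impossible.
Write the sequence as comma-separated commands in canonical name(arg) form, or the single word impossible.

arc(left, 4), straight(3), straight(3)

key: cell and facing (now N) both changed — the 3 commands mix motion and turning
start: x=2 y=2 heading=E
[1] after arc(left, 4): x=6 y=6 heading=N
[2] after straight(3): x=6 y=9 heading=N
[3] after straight(3): x=6 y=12 heading=N
uniquely the one of 64 3-step routes that fits.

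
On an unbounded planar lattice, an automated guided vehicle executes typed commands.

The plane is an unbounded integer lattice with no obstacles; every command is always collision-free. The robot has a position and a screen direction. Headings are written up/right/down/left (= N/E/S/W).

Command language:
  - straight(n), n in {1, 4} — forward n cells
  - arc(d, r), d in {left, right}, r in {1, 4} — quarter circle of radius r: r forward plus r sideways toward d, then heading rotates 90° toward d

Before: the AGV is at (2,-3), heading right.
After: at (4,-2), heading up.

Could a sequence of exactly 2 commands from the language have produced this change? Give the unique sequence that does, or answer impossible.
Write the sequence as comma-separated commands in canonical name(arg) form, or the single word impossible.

key: cell and facing (now N) both changed — the 2 commands mix motion and turning
begin: at (2,-3), heading right
1. straight(1) → at (3,-3), heading right
2. arc(left, 1) → at (4,-2), heading up
uniquely the one of 36 2-step routes that fits.

straight(1), arc(left, 1)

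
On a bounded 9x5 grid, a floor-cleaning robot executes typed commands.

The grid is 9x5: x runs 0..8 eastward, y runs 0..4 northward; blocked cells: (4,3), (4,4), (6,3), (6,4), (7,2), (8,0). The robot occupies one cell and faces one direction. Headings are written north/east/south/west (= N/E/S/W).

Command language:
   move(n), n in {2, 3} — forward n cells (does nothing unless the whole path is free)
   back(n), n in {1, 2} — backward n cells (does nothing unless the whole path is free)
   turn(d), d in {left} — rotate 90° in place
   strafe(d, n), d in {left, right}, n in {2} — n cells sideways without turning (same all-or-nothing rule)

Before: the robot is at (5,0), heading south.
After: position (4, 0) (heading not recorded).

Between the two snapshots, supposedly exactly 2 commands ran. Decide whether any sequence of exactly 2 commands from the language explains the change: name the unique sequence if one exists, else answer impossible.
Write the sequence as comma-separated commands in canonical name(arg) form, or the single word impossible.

turn(left), back(1)

key: order matters: swapping turn(left) and back(1) lands elsewhere
from: at (5,0), heading south
t=1 turn(left) ⇒ at (5,0), heading east
t=2 back(1) ⇒ at (4,0), heading east
no rival 2-sequence matches.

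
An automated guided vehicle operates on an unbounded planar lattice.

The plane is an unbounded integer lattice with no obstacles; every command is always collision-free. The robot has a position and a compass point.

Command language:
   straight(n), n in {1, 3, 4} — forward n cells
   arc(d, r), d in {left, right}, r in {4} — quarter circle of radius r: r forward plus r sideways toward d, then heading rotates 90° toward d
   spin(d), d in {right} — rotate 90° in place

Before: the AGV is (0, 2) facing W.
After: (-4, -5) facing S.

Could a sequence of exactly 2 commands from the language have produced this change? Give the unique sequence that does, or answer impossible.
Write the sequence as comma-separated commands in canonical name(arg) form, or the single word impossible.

arc(left, 4), straight(3)

key: running straight(3) before arc(left, 4) would end elsewhere — order is forced
initial: (0, 2) facing W
step 1 (arc(left, 4)): (-4, -2) facing S
step 2 (straight(3)): (-4, -5) facing S
uniquely the one of 36 2-step routes that fits.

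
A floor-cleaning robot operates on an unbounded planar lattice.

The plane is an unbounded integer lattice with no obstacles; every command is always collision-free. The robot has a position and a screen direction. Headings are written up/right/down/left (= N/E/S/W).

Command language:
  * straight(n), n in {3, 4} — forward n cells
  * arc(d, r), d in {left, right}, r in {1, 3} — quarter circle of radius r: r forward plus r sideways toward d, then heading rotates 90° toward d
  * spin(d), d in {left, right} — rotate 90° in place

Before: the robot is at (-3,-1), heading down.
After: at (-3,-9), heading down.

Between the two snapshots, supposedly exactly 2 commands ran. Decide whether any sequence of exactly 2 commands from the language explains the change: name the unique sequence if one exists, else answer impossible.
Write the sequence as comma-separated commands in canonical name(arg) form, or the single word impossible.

straight(4), straight(4)

key: heading stays S — no command in the sequence turns
begin: at (-3,-1), heading down
t=1 straight(4) ⇒ at (-3,-5), heading down
t=2 straight(4) ⇒ at (-3,-9), heading down
uniquely the one of 64 2-step routes that fits.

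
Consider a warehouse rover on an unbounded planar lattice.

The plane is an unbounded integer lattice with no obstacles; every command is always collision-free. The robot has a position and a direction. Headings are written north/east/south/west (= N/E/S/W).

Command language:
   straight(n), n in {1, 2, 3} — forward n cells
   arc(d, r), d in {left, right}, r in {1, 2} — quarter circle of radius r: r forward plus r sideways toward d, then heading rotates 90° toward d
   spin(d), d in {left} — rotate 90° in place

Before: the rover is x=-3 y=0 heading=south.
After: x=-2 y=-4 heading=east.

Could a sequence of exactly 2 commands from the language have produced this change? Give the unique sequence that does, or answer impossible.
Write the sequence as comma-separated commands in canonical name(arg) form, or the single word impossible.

key: running arc(left, 1) before straight(3) would end elsewhere — order is forced
from: x=-3 y=0 heading=south
[1] after straight(3): x=-3 y=-3 heading=south
[2] after arc(left, 1): x=-2 y=-4 heading=east
no rival 2-sequence matches.

straight(3), arc(left, 1)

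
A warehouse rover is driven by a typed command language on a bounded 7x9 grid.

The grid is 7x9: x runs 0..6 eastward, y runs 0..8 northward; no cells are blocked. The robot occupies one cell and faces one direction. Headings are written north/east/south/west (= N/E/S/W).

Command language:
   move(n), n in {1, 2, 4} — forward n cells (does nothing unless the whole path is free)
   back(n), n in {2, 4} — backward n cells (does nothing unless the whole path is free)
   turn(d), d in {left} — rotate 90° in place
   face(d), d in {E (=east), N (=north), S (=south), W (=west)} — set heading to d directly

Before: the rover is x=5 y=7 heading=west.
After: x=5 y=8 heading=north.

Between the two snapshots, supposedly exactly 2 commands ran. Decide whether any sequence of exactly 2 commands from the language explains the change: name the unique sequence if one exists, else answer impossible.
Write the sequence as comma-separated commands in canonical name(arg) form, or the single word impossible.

face(N), move(1)

key: order matters: swapping face(N) and move(1) lands elsewhere
start: x=5 y=7 heading=west
step 1 (face(N)): x=5 y=7 heading=north
step 2 (move(1)): x=5 y=8 heading=north
uniquely the one of 100 2-step routes that fits.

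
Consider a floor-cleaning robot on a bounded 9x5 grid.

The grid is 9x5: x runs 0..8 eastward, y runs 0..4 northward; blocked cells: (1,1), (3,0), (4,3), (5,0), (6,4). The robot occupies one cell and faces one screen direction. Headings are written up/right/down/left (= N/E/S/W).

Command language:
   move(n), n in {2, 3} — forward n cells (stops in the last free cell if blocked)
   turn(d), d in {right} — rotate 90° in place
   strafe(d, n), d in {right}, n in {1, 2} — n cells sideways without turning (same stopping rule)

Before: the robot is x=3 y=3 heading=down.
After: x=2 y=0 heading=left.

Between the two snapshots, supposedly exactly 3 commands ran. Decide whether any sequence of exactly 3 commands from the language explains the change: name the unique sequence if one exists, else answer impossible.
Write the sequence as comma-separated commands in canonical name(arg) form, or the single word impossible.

key: cell and facing (now W) both changed — the 3 commands mix motion and turning
t0: x=3 y=3 heading=down
1. strafe(right, 1) → x=2 y=3 heading=down
2. move(3) → x=2 y=0 heading=down
3. turn(right) → x=2 y=0 heading=left
all 125 alternatives checked — unique.

strafe(right, 1), move(3), turn(right)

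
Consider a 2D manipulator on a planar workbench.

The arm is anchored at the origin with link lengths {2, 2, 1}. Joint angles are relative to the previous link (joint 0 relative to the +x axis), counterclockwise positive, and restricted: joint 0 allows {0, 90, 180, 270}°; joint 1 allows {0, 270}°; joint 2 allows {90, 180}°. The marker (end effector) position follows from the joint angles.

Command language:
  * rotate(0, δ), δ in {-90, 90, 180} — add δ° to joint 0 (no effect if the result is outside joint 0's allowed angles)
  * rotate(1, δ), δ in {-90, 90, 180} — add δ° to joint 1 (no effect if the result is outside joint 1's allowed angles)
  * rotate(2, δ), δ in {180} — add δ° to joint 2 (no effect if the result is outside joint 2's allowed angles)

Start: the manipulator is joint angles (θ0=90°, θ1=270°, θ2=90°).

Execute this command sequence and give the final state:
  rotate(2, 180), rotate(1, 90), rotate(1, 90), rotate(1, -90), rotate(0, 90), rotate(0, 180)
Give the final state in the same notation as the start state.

joint angles (θ0=0°, θ1=270°, θ2=90°)

begin: joint angles (θ0=90°, θ1=270°, θ2=90°)
t=1 rotate(2, 180) ⇒ joint angles (θ0=90°, θ1=270°, θ2=90°)
t=2 rotate(1, 90) ⇒ joint angles (θ0=90°, θ1=0°, θ2=90°)
t=3 rotate(1, 90) ⇒ joint angles (θ0=90°, θ1=0°, θ2=90°)
t=4 rotate(1, -90) ⇒ joint angles (θ0=90°, θ1=270°, θ2=90°)
t=5 rotate(0, 90) ⇒ joint angles (θ0=180°, θ1=270°, θ2=90°)
t=6 rotate(0, 180) ⇒ joint angles (θ0=0°, θ1=270°, θ2=90°)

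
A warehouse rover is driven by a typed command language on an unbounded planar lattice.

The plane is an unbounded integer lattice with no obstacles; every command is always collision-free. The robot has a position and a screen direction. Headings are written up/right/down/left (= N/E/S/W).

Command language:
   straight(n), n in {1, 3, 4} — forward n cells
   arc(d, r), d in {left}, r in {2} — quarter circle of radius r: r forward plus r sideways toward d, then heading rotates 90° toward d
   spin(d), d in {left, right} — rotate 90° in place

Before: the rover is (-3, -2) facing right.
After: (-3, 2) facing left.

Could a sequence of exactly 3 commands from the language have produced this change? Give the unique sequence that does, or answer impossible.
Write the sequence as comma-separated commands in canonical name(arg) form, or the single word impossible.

spin(left), straight(4), spin(left)

key: cell and facing (now W) both changed — the 3 commands mix motion and turning
initial: (-3, -2) facing right
[1] after spin(left): (-3, -2) facing up
[2] after straight(4): (-3, 2) facing up
[3] after spin(left): (-3, 2) facing left
no other 3-command option fits: unique.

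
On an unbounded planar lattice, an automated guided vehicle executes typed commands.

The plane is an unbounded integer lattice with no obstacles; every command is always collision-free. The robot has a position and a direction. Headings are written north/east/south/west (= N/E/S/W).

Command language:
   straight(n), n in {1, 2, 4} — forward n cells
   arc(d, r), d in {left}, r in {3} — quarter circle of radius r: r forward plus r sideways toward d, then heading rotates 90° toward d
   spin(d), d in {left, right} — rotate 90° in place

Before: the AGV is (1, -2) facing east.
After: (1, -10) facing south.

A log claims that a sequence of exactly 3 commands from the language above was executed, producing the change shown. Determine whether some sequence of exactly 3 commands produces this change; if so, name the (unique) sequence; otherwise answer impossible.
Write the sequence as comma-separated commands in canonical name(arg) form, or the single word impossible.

spin(right), straight(4), straight(4)

key: cell and facing (now S) both changed — the 3 commands mix motion and turning
start: (1, -2) facing east
1. spin(right) → (1, -2) facing south
2. straight(4) → (1, -6) facing south
3. straight(4) → (1, -10) facing south
no other 3-command option fits: unique.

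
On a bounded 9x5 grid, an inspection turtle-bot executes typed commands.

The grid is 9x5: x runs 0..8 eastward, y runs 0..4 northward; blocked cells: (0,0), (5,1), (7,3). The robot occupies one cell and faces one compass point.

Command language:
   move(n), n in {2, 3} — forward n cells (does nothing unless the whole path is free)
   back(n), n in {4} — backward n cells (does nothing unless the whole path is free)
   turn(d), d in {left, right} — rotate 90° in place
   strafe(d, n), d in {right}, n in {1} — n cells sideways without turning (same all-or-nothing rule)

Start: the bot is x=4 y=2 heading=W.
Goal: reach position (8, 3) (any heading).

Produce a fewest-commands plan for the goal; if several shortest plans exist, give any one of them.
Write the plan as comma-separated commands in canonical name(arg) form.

back(4), strafe(right, 1)

t0: x=4 y=2 heading=W
step 1 (back(4)): x=8 y=2 heading=W
step 2 (strafe(right, 1)): x=8 y=3 heading=W
minimal: 2 command(s), checked below 2.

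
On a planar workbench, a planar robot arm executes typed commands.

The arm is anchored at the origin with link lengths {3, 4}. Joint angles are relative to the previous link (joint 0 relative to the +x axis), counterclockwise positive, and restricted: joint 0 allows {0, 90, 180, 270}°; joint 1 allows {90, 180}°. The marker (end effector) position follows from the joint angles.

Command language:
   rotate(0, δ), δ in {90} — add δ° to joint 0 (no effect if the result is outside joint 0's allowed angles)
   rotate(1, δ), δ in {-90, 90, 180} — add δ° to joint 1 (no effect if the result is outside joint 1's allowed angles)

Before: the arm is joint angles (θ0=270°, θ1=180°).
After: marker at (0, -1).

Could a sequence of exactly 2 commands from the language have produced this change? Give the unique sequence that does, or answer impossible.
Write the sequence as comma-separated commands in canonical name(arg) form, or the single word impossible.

rotate(0, 90), rotate(0, 90)

t0: joint angles (θ0=270°, θ1=180°)
step 1 (rotate(0, 90)): joint angles (θ0=0°, θ1=180°)
step 2 (rotate(0, 90)): joint angles (θ0=90°, θ1=180°)
all 16 alternatives checked — unique.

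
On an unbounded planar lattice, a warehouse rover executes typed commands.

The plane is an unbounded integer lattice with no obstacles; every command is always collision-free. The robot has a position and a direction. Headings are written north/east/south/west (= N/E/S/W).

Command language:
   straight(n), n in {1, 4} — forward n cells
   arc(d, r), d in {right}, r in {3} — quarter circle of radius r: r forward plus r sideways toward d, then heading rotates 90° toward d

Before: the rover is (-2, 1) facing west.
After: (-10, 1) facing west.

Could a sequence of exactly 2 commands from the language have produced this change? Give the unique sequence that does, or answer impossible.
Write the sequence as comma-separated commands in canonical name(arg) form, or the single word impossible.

key: still facing W at the end — nothing in the sequence rotates
t0: (-2, 1) facing west
[1] after straight(4): (-6, 1) facing west
[2] after straight(4): (-10, 1) facing west
uniquely the one of 9 2-step routes that fits.

straight(4), straight(4)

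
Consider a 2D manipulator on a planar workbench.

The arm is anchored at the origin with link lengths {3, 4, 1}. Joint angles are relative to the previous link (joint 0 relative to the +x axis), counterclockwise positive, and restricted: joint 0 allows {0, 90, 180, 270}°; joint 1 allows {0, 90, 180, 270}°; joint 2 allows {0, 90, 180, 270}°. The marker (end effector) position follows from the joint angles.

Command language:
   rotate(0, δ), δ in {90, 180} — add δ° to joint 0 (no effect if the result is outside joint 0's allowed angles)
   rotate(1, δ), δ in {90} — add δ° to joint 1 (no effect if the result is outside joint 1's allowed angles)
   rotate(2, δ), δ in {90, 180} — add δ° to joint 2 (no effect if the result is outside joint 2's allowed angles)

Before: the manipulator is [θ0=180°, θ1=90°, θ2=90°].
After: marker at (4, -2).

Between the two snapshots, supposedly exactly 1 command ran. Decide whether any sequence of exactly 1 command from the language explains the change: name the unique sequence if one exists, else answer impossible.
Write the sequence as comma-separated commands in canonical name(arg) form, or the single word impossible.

rotate(0, 90)

initial: [θ0=180°, θ1=90°, θ2=90°]
[1] after rotate(0, 90): [θ0=270°, θ1=90°, θ2=90°]
no other 1-command option fits: unique.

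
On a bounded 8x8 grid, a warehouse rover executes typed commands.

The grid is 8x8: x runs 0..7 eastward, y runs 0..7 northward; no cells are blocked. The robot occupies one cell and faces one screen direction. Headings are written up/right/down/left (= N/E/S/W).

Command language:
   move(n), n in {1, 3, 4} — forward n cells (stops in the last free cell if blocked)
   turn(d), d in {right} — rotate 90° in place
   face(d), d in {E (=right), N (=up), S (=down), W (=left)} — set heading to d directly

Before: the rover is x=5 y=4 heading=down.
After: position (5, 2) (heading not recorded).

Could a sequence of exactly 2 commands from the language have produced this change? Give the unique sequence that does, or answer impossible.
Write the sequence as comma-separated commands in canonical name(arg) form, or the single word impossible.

move(1), move(1)

start: x=5 y=4 heading=down
1. move(1) → x=5 y=3 heading=down
2. move(1) → x=5 y=2 heading=down
no other 2-command option fits: unique.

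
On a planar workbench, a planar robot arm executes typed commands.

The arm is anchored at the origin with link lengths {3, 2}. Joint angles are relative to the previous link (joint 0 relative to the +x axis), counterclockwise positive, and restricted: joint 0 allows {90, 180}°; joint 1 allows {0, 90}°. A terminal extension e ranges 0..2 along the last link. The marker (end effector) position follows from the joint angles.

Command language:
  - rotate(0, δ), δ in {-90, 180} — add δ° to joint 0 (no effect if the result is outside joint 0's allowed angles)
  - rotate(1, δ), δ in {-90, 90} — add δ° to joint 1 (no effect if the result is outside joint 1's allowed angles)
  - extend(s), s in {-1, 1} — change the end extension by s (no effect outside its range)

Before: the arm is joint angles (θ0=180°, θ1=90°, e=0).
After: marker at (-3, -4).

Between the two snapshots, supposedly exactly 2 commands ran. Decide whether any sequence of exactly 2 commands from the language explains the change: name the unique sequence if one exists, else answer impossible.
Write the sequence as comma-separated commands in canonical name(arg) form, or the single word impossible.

t0: joint angles (θ0=180°, θ1=90°, e=0)
t=1 extend(1) ⇒ joint angles (θ0=180°, θ1=90°, e=1)
t=2 extend(1) ⇒ joint angles (θ0=180°, θ1=90°, e=2)
uniquely the one of 36 2-step routes that fits.

extend(1), extend(1)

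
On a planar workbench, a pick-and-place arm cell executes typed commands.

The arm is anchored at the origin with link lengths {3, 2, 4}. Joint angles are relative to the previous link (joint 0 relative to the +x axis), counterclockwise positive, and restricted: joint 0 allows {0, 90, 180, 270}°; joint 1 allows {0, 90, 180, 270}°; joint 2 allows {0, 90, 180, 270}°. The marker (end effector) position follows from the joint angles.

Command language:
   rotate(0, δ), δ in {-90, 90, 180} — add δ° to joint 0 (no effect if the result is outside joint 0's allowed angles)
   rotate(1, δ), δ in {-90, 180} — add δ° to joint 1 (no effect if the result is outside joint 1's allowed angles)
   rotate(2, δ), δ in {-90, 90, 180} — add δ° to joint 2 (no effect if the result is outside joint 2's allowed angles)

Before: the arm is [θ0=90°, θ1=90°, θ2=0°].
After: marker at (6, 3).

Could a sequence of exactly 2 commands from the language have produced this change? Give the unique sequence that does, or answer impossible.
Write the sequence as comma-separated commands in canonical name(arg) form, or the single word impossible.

initial: [θ0=90°, θ1=90°, θ2=0°]
t=1 rotate(1, -90) ⇒ [θ0=90°, θ1=0°, θ2=0°]
t=2 rotate(1, -90) ⇒ [θ0=90°, θ1=270°, θ2=0°]
uniquely the one of 64 2-step routes that fits.

rotate(1, -90), rotate(1, -90)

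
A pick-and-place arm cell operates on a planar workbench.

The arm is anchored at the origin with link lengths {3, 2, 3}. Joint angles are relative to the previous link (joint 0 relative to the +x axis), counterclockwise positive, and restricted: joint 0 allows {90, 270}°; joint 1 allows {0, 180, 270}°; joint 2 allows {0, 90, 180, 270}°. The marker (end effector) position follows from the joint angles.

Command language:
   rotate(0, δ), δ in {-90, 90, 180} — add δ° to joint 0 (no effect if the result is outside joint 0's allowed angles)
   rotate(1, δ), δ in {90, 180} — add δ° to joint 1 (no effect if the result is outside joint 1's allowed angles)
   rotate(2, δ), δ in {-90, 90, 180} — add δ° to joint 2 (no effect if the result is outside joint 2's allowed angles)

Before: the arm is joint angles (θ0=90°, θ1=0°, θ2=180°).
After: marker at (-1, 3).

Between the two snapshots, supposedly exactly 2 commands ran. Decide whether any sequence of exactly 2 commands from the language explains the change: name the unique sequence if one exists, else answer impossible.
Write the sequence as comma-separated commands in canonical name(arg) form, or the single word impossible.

rotate(1, 180), rotate(1, 90)

key: order matters: swapping rotate(1, 180) and rotate(1, 90) lands elsewhere
start: joint angles (θ0=90°, θ1=0°, θ2=180°)
1. rotate(1, 180) → joint angles (θ0=90°, θ1=180°, θ2=180°)
2. rotate(1, 90) → joint angles (θ0=90°, θ1=270°, θ2=180°)
uniquely the one of 64 2-step routes that fits.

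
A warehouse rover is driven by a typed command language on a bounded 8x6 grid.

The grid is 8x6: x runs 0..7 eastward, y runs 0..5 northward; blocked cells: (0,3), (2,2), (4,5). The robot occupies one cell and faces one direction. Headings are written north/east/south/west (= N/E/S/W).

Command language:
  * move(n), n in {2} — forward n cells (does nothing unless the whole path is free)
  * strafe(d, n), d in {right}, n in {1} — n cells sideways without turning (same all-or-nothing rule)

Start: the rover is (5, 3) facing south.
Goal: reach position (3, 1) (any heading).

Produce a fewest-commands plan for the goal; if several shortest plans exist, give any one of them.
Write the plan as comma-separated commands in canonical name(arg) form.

strafe(right, 1), strafe(right, 1), move(2)

from: (5, 3) facing south
step 1 (strafe(right, 1)): (4, 3) facing south
step 2 (strafe(right, 1)): (3, 3) facing south
step 3 (move(2)): (3, 1) facing south
shorter routes all fall short; 3 is best.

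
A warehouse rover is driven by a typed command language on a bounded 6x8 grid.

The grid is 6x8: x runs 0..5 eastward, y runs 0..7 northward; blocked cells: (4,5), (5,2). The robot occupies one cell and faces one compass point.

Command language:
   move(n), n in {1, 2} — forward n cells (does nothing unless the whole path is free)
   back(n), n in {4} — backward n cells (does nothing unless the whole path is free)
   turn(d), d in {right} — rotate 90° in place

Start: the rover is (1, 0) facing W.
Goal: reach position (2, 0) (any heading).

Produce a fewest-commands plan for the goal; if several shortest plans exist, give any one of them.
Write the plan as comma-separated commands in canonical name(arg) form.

start: (1, 0) facing W
[1] after turn(right): (1, 0) facing N
[2] after turn(right): (1, 0) facing E
[3] after move(1): (2, 0) facing E
minimal: 3 command(s), checked below 3.

turn(right), turn(right), move(1)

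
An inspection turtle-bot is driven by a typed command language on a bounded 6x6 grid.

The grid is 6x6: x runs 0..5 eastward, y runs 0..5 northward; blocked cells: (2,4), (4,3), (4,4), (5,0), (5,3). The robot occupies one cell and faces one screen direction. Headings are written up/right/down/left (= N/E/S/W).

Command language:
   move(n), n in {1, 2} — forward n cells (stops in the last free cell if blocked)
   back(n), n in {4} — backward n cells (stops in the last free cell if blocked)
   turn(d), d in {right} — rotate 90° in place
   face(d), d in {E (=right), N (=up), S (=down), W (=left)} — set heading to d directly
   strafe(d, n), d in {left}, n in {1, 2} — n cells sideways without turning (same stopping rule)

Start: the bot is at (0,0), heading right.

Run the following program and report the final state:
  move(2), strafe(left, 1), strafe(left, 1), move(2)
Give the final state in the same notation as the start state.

from: at (0,0), heading right
step 1 (move(2)): at (2,0), heading right
step 2 (strafe(left, 1)): at (2,1), heading right
step 3 (strafe(left, 1)): at (2,2), heading right
step 4 (move(2)): at (4,2), heading right

at (4,2), heading right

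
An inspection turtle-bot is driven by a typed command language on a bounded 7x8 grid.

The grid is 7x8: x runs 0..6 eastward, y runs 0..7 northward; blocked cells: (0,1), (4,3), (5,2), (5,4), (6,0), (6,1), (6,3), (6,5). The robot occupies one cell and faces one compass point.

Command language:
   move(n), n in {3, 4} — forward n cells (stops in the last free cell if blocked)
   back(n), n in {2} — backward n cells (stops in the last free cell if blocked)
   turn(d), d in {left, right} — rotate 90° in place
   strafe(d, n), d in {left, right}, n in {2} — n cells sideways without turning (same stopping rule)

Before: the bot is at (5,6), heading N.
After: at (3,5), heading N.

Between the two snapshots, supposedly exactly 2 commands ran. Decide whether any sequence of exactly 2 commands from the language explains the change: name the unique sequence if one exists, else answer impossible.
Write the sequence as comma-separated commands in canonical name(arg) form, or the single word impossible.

back(2), strafe(left, 2)

key: heading stays N — no command in the sequence turns
from: at (5,6), heading N
1. back(2) → at (5,5), heading N
2. strafe(left, 2) → at (3,5), heading N
no rival 2-sequence matches.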